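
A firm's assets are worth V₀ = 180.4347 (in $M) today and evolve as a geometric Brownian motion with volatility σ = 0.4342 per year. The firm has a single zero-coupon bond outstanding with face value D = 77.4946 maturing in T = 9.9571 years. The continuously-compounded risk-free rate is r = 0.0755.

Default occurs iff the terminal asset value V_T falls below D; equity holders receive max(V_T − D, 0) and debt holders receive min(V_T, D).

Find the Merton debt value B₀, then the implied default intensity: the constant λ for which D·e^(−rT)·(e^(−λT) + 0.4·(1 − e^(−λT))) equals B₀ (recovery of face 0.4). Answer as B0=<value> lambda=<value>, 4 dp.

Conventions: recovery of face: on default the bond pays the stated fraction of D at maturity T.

With assets at 180.4347 and a single debt payment of 77.4946 at 9.9571 years:
d₁ = [ln(V₀/D) + (r + σ²/2)T] / (σ√T)
   = [ln(180.4347/77.4946) + (0.0755 + 0.5·0.4342²)·9.9571] / (0.4342·√9.9571)
   = [0.845161 + 1.690365] / 1.370113 = 1.850597
d₂ = d₁ − σ√T = 1.850597 − 1.370113 = 0.480484
N(d₁) = 0.967886,  N(d₂) = 0.684558,  e^(−rT) = 0.471535
E₀ = V₀·N(d₁) − D·e^(−rT)·N(d₂)
   = 180.4347·0.967886 − 77.4946·0.471535·0.684558 = 149.625501
B₀ = V₀ − E₀ = 180.4347 − 149.625501 = 30.809199
e^(−λT) = (B₀·e^(rT)/D − 0.4)/(1 − 0.4) = (30.8092·2.120731/77.4946 − 0.4)/0.6 = 0.73855037
λ = −ln(0.73855037)/9.9571 = 0.030437

B0=30.8092 lambda=0.0304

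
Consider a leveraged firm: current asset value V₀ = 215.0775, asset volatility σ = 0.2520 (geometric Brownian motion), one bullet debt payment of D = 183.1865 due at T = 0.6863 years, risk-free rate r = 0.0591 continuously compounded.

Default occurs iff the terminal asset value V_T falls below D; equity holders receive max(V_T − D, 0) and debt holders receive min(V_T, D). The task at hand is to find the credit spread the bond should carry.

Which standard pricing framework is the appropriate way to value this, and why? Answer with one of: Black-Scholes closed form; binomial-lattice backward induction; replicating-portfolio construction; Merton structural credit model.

Key observation: a levered firm with one bullet debt due at 0.6863 years is the canonical structural-credit setup: equity is a call on the firm's assets struck at the face value.

framework: Merton structural credit model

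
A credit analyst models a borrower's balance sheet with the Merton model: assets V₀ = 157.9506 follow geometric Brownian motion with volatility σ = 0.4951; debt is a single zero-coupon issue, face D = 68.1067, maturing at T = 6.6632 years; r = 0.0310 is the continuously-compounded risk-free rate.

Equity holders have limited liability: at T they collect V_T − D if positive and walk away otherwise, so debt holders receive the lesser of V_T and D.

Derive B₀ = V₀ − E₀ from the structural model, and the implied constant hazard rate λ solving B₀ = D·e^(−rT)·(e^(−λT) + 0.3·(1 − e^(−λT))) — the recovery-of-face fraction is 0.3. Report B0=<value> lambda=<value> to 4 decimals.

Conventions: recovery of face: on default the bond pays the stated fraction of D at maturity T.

Apply the equity-as-call identities (strike 68.1067, horizon 6.6632 years):
d₁ = [ln(V₀/D) + (r + σ²/2)T] / (σ√T)
   = [ln(157.9506/68.1067) + (0.0310 + 0.5·0.4951²)·6.6632] / (0.4951·√6.6632)
   = [0.841207 + 1.023214] / 1.278010 = 1.458847
d₂ = d₁ − σ√T = 1.458847 − 1.278010 = 0.180836
N(d₁) = 0.927696,  N(d₂) = 0.571752,  e^(−rT) = 0.813378
E₀ = V₀·N(d₁) − D·e^(−rT)·N(d₂)
   = 157.9506·0.927696 − 68.1067·0.813378·0.571752 = 114.857135
B₀ = V₀ − E₀ = 157.9506 − 114.857135 = 43.093465
e^(−λT) = (B₀·e^(rT)/D − 0.3)/(1 − 0.3) = (43.0935·1.229441/68.1067 − 0.3)/0.7 = 0.68272882
λ = −ln(0.68272882)/6.6632 = 0.057278

B0=43.0935 lambda=0.0573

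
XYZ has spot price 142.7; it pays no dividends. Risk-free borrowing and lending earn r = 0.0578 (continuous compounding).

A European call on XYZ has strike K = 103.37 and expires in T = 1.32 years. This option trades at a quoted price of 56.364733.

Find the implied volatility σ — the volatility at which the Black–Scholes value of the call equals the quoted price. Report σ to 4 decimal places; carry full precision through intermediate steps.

sigma = 0.4993

At σ = 0.4993 the Black–Scholes value reproduces the quote:
σ√T = 0.4993·√1.32 = 0.573652
d₁ = (ln(S/K) + (r+σ²/2)T) / (σ√T) = (ln(142.7/103.37) + (0.0578+0.4993²/2)·1.32) / 0.573652 = (0.322430 + 0.240834) / 0.573652 = 0.981892
d₂ = d₁ − σ√T = 0.981892 − 0.573652 = 0.408240
e^{−rT} = 0.926542
N(d₁) = 0.836923,  N(d₂) = 0.658451
V = S·N(d₁) − K·e^{−rT}·N(d₂) = 119.428963 − 63.064230 = 56.364733 (the observed quote) — the price is monotone increasing in volatility, hence this σ is the only solution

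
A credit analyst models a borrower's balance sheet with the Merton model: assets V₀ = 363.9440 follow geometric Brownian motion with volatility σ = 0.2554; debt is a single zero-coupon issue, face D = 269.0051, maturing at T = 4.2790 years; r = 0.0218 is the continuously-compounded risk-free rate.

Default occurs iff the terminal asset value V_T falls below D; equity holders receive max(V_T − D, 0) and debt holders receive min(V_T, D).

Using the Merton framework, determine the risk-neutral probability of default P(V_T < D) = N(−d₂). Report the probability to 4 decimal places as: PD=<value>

PD=0.3140

Equity is a call on the firm's assets struck at D = 269.0051:
d₁ = [ln(V₀/D) + (r + σ²/2)T] / (σ√T)
   = [ln(363.9440/269.0051) + (0.0218 + 0.5·0.2554²)·4.2790] / (0.2554·√4.2790)
   = [0.302270 + 0.232840] / 0.528314 = 1.012863
d₂ = d₁ − σ√T = 1.012863 − 0.528314 = 0.484549
risk-neutral PD = N(−d₂) = N(-0.484549) = 0.313998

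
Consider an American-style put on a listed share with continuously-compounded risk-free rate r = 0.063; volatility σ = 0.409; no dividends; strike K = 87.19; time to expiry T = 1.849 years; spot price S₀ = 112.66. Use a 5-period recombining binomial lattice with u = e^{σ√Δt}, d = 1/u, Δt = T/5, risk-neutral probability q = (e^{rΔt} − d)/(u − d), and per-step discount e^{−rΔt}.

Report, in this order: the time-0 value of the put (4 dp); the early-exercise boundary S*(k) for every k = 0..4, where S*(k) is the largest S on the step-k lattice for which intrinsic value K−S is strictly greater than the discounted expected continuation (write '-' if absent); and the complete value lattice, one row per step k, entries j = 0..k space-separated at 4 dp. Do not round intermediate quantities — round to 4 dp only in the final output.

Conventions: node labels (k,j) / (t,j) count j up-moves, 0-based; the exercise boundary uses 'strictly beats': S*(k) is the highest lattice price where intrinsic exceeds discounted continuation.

price = 7.6822
boundary = - - - 53.4219 68.5072
tree:
7.6822
13.0288 2.3791
21.4429 4.7288 0.0000
33.7681 9.3994 0.0000 0.0000
45.5316 18.6828 0.0000 0.0000 0.0000
54.7048 33.7681 0.0000 0.0000 0.0000 0.0000

params: Δt=0.36980 u=1.28238 d=0.77980 q=0.48504 e^(-rΔt)=0.97697
t_5 payoffs: 54.7048 33.7681 0.0000 0.0000 0.0000 0.0000
t_4: node(4,0) S=41.6584 payoff=45.5316 vs cont=43.5238 → 45.5316 [stop]  node(4,1) S=68.5072 payoff=18.6828 vs cont=16.9888 → 18.6828 [stop]  node(4,2) S=112.6600 payoff=0.0000 vs cont=0.0000 → 0.0000 [wait]  node(4,3) S=185.2692 payoff=0.0000 vs cont=0.0000 → 0.0000 [wait]  node(4,4) S=304.6749 payoff=0.0000 vs cont=0.0000 → 0.0000 [wait]  ⇒ S*(4)=68.5072
t_3: node(3,0) S=53.4219 payoff=33.7681 vs cont=31.7603 → 33.7681 [stop]  node(3,1) S=87.8523 payoff=0.0000 vs cont=9.3994 → 9.3994 [wait]  node(3,2) S=144.4729 payoff=0.0000 vs cont=0.0000 → 0.0000 [wait]  node(3,3) S=237.5855 payoff=0.0000 vs cont=0.0000 → 0.0000 [wait]  ⇒ S*(3)=53.4219
t_2: node(2,0) S=68.5072 payoff=18.6828 vs cont=21.4429 → 21.4429 [wait]  node(2,1) S=112.6600 payoff=0.0000 vs cont=4.7288 → 4.7288 [wait]  node(2,2) S=185.2692 payoff=0.0000 vs cont=0.0000 → 0.0000 [wait]  ⇒ S*(2)=-
t_1: node(1,0) S=87.8523 payoff=0.0000 vs cont=13.0288 → 13.0288 [wait]  node(1,1) S=144.4729 payoff=0.0000 vs cont=2.3791 → 2.3791 [wait]  ⇒ S*(1)=-
t_0: node(0,0) S=112.6600 payoff=0.0000 vs cont=7.6822 → 7.6822 [wait]  ⇒ S*(0)=-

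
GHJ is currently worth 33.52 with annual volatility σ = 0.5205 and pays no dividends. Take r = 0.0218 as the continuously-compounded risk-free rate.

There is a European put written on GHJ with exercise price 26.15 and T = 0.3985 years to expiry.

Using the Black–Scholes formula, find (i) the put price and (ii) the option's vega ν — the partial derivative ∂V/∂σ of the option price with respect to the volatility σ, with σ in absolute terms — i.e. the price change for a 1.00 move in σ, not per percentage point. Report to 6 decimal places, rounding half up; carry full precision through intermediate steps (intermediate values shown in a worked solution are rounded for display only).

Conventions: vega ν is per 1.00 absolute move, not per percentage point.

σ√T = 0.5205·√0.3985 = 0.328575
d₁ = (ln(S/K) + (r+σ²/2)T) / (σ√T) = (ln(33.52/26.15) + (0.0218+0.5205²/2)·0.3985) / 0.328575 = (0.248293 + 0.062668) / 0.328575 = 0.946393
d₂ = d₁ − σ√T = 0.946393 − 0.328575 = 0.617817
e^{−rT} = 0.991350
N(−d₁) = 0.171974,  N(−d₂) = 0.268348
Put price V = K·e^{−rT}·N(−d₂) − S·N(−d₁) = 6.956599 − 5.764574 = 1.192025
φ(d₁) = (1/√(2π))·e^{−d₁²/2} = 0.254930
ν = S·φ(d₁)·√T = 5.394340

price = 1.192025
ν = 5.394340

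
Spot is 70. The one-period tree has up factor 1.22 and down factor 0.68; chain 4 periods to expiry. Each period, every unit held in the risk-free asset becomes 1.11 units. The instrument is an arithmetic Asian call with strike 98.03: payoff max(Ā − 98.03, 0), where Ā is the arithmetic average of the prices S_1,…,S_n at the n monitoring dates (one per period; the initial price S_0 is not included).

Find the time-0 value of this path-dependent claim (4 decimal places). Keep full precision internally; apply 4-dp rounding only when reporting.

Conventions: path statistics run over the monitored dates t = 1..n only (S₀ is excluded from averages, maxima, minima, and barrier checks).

Risk-neutral up-probability p* = (R−d)/(u−d) = (1.11−0.68)/(1.22−0.68) = 0.7963; the claim prices as the p*-weighted sum of path payoffs discounted by R^4.
Enumerate all 2^4 = 16 price paths (U = up ×1.22, D = down ×0.68); each path with k up-moves has probability p*^k·(1−p*)^(4−k).
DDDD: Ā=29.2363, payoff=0.0000, prob=0.001722
UDDD: Ā=52.4534, payoff=0.0000, prob=0.006731
DUDD: Ā=43.0034, payoff=0.0000, prob=0.006731
UUDD: Ā=77.1531, payoff=0.0000, prob=0.026312
DDUD: Ā=36.5774, payoff=0.0000, prob=0.006731
UDUD: Ā=65.6241, payoff=0.0000, prob=0.026312
DUUD: Ā=56.1741, payoff=0.0000, prob=0.026312
UUUD: Ā=100.7829, payoff=2.7529, prob=0.102854
DDDU: Ā=32.2077, payoff=0.0000, prob=0.006731
UDDU: Ā=57.7844, payoff=0.0000, prob=0.026312
DUDU: Ā=48.3344, payoff=0.0000, prob=0.026312
UUDU: Ā=86.7176, payoff=0.0000, prob=0.102854
DDUU: Ā=41.9084, payoff=0.0000, prob=0.026312
UDUU: Ā=75.1886, payoff=0.0000, prob=0.102854
DUUU: Ā=65.7386, payoff=0.0000, prob=0.102854
UUUU: Ā=117.9427, payoff=19.9127, prob=0.402067
Price = Σ prob·payoff / R^4 = 8.289395 / 1.518070 = 5.4605

price = 5.4605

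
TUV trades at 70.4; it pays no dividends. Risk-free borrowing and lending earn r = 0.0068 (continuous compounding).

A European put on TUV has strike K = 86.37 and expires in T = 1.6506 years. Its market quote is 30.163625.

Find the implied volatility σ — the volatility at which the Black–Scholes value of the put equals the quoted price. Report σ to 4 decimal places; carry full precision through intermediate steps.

sigma = 0.5607

At σ = 0.5607 the Black–Scholes value reproduces the quote:
σ√T = 0.5607·√1.6506 = 0.720363
d₁ = (ln(S/K) + (r+σ²/2)T) / (σ√T) = (ln(70.4/86.37) + (0.0068+0.5607²/2)·1.6506) / 0.720363 = (-0.204447 + 0.270686) / 0.720363 = 0.091951
d₂ = d₁ − σ√T = 0.091951 − 0.720363 = -0.628412
e^{−rT} = 0.988839
N(−d₁) = 0.463368,  N(−d₂) = 0.735133
V = K·e^{−rT}·N(−d₂) − S·N(−d₁) = 62.784753 − 32.621127 = 30.163625 (the quoted price), and the Black–Scholes price is strictly increasing in σ, so σ is unique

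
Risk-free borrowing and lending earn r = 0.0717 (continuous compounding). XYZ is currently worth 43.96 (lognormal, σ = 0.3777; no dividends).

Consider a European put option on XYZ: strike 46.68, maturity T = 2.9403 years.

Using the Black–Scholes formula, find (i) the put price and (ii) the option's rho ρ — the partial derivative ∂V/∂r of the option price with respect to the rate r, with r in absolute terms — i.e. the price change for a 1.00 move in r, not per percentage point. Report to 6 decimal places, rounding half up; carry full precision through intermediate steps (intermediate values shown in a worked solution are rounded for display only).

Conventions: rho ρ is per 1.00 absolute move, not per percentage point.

price = 7.574930
ρ = -59.612684

σ√T = 0.3777·√2.9403 = 0.647654
d₁ = (ln(S/K) + (r+σ²/2)T) / (σ√T) = (ln(43.96/46.68) + (0.0717+0.3777²/2)·2.9403) / 0.647654 = (-0.060036 + 0.420547) / 0.647654 = 0.556642
d₂ = d₁ − σ√T = 0.556642 − 0.647654 = -0.091011
e^{−rT} = 0.809920
N(−d₁) = 0.288886,  N(−d₂) = 0.536258
Put price V = K·e^{−rT}·N(−d₂) − S·N(−d₁) = 20.274354 − 12.699424 = 7.574930
ρ = −K·T·e^{−rT}·N(−d₂) = -59.612684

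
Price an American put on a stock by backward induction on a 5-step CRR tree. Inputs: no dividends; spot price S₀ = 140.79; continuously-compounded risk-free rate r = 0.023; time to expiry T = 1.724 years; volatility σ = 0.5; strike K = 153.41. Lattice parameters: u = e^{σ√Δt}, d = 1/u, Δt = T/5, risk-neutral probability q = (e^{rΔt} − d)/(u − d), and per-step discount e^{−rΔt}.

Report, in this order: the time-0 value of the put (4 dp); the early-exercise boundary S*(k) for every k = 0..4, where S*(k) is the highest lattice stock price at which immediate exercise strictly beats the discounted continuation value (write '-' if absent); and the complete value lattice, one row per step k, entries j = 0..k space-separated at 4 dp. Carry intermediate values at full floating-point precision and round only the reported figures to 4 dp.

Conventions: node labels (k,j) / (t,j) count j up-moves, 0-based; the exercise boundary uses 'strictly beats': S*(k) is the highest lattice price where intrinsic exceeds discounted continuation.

price = 42.6031
boundary = - - - 58.3509 78.2628
tree:
42.6031
58.0794 23.7151
76.1308 36.2002 8.2851
95.0591 53.4642 14.9257 0.0000
109.9050 75.1472 26.8888 0.0000 0.0000
120.9737 95.0591 48.4404 0.0000 0.0000 0.0000

params: Δt=0.34480 u=1.34125 d=0.74558 q=0.44049 e^(-rΔt)=0.99210
t_5 payoffs: 120.9737 95.0591 48.4404 0.0000 0.0000 0.0000
t_4: node(4,0) S=43.5050 payoff=109.9050 vs cont=108.6932 → 109.9050 [stop]  node(4,1) S=78.2628 payoff=75.1472 vs cont=73.9354 → 75.1472 [stop]  node(4,2) S=140.7900 payoff=12.6200 vs cont=26.8888 → 26.8888 [wait]  node(4,3) S=253.2725 payoff=0.0000 vs cont=0.0000 → 0.0000 [wait]  node(4,4) S=455.6217 payoff=0.0000 vs cont=0.0000 → 0.0000 [wait]  ⇒ S*(4)=78.2628
t_3: node(3,0) S=58.3509 payoff=95.0591 vs cont=93.8473 → 95.0591 [stop]  node(3,1) S=104.9696 payoff=48.4404 vs cont=53.4642 → 53.4642 [wait]  node(3,2) S=188.8339 payoff=0.0000 vs cont=14.9257 → 14.9257 [wait]  node(3,3) S=339.7006 payoff=0.0000 vs cont=0.0000 → 0.0000 [wait]  ⇒ S*(3)=58.3509
t_2: node(2,0) S=78.2628 payoff=75.1472 vs cont=76.1308 → 76.1308 [wait]  node(2,1) S=140.7900 payoff=12.6200 vs cont=36.2002 → 36.2002 [wait]  node(2,2) S=253.2725 payoff=0.0000 vs cont=8.2851 → 8.2851 [wait]  ⇒ S*(2)=-
t_1: node(1,0) S=104.9696 payoff=48.4404 vs cont=58.0794 → 58.0794 [wait]  node(1,1) S=188.8339 payoff=0.0000 vs cont=23.7151 → 23.7151 [wait]  ⇒ S*(1)=-
t_0: node(0,0) S=140.7900 payoff=12.6200 vs cont=42.6031 → 42.6031 [wait]  ⇒ S*(0)=-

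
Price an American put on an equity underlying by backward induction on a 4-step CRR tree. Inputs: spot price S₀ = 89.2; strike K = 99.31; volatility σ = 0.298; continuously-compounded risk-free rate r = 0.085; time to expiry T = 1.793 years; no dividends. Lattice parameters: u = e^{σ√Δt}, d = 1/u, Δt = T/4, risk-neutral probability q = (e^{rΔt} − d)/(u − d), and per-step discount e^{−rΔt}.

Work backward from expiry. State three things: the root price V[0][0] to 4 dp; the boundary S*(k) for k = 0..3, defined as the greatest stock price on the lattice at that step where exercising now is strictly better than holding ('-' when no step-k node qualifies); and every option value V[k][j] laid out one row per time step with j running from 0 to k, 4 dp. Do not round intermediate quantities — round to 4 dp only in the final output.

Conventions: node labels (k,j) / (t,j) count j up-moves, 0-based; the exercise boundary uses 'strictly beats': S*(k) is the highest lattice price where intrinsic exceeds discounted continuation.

params: Δt=0.44825 u=1.22081 d=0.81913 q=0.54697 e^(-rΔt)=0.96262
t_4 payoffs: 59.1521 39.4595 10.1100 0.0000 0.0000
t_3: node(3,0) S=49.0252 payoff=50.2848 vs cont=46.5721 → 50.2848 [stop]  node(3,1) S=73.0662 payoff=26.2438 vs cont=22.5312 → 26.2438 [stop]  node(3,2) S=108.8963 payoff=0.0000 vs cont=4.4089 → 4.4089 [wait]  node(3,3) S=162.2969 payoff=0.0000 vs cont=0.0000 → 0.0000 [wait]  ⇒ S*(3)=73.0662
t_2: node(2,0) S=59.8505 payoff=39.4595 vs cont=35.7468 → 39.4595 [stop]  node(2,1) S=89.2000 payoff=10.1100 vs cont=13.7661 → 13.7661 [wait]  node(2,2) S=132.9419 payoff=0.0000 vs cont=1.9227 → 1.9227 [wait]  ⇒ S*(2)=59.8505
t_1: node(1,0) S=73.0662 payoff=26.2438 vs cont=24.4562 → 26.2438 [stop]  node(1,1) S=108.8963 payoff=0.0000 vs cont=7.0157 → 7.0157 [wait]  ⇒ S*(1)=73.0662
t_0: node(0,0) S=89.2000 payoff=10.1100 vs cont=15.1387 → 15.1387 [wait]  ⇒ S*(0)=-

price = 15.1387
boundary = - 73.0662 59.8505 73.0662
tree:
15.1387
26.2438 7.0157
39.4595 13.7661 1.9227
50.2848 26.2438 4.4089 0.0000
59.1521 39.4595 10.1100 0.0000 0.0000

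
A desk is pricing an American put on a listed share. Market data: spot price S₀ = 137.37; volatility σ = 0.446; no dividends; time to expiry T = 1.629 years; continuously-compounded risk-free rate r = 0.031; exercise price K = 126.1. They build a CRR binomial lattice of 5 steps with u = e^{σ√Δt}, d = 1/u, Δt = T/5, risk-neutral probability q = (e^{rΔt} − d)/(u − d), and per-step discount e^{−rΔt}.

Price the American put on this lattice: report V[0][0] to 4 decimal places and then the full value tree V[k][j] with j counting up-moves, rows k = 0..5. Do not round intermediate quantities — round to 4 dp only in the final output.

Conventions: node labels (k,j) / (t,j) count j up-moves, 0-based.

price = 22.6138
tree:
22.6138
32.8506 10.9251
46.1541 17.7375 3.0547
62.0949 28.1957 5.6767 0.0000
76.4802 43.5393 10.5493 0.0000 0.0000
87.6323 62.0949 19.6041 0.0000 0.0000 0.0000

Δt=0.32580  u=1.28991  d=0.77525  q=0.45642  discount=0.98995
step 5 (expiry): payoffs max(K−S,0) = 87.6323 62.0949 19.6041 0.0000 0.0000 0.0000
k=4: (k=4,j=0): S=49.6198, K−S=76.4802, hold=75.2130 ⇒ V=76.4802 exercise | (k=4,j=1): S=82.5607, K−S=43.5393, hold=42.2721 ⇒ V=43.5393 exercise | (k=4,j=2): S=137.3700, K−S=0.0000, hold=10.5493 ⇒ V=10.5493 continue | (k=4,j=3): S=228.5653, K−S=0.0000, hold=0.0000 ⇒ V=0.0000 continue | (k=4,j=4): S=380.3019, K−S=0.0000, hold=0.0000 ⇒ V=0.0000 continue
k=3: (k=3,j=0): S=64.0051, K−S=62.0949, hold=60.8277 ⇒ V=62.0949 exercise | (k=3,j=1): S=106.4959, K−S=19.6041, hold=28.1957 ⇒ V=28.1957 continue | (k=3,j=2): S=177.1948, K−S=0.0000, hold=5.6767 ⇒ V=5.6767 continue | (k=3,j=3): S=294.8284, K−S=0.0000, hold=0.0000 ⇒ V=0.0000 continue
k=2: (k=2,j=0): S=82.5607, K−S=43.5393, hold=46.1541 ⇒ V=46.1541 continue | (k=2,j=1): S=137.3700, K−S=0.0000, hold=17.7375 ⇒ V=17.7375 continue | (k=2,j=2): S=228.5653, K−S=0.0000, hold=3.0547 ⇒ V=3.0547 continue
k=1: (k=1,j=0): S=106.4959, K−S=19.6041, hold=32.8506 ⇒ V=32.8506 continue | (k=1,j=1): S=177.1948, K−S=0.0000, hold=10.9251 ⇒ V=10.9251 continue
k=0: (k=0,j=0): S=137.3700, K−S=0.0000, hold=22.6138 ⇒ V=22.6138 continue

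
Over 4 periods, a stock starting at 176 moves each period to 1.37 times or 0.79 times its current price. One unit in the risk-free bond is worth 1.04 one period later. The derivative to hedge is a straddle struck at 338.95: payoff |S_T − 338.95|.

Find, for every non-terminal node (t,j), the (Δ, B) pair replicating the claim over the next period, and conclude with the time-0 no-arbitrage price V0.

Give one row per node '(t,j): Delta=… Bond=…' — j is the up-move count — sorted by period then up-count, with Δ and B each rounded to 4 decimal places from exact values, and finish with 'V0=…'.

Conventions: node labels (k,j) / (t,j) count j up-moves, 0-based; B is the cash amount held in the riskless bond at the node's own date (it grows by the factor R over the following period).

Since d<R<u, set p* = (R−d)/(u−d) = 0.4310; price each node as the discounted p*-expectation of its children.
At maturity the claim pays: V(4,0)=270.3979, V(4,1)=220.0684, V(4,2)=132.7883, V(4,3)=18.5709, V(4,4)=281.0546
  t=3,j=0: stock 86.7749 → up 118.8816 (V=220.0684), down 68.5521 (V=270.3979). Price 239.1386; hedge Δ=-1.0000, bond B=325.9135.
  t=3,j=1: stock 150.4830 → up 206.1617 (V=132.7883), down 118.8816 (V=220.0684). Price 175.4305; hedge Δ=-1.0000, bond B=325.9135.
  t=3,j=2: stock 260.9642 → up 357.5209 (V=18.5709), down 206.1617 (V=132.7883). Price 80.3430; hedge Δ=-0.7546, bond B=277.2695.
  t=3,j=3: stock 452.5581 → up 620.0046 (V=281.0546), down 357.5209 (V=18.5709). Price 126.6447; hedge Δ=1.0000, bond B=-325.9135.
  t=2,j=0: stock 109.8416 → up 150.4830 (V=175.4305), down 86.7749 (V=239.1386). Price 203.5367; hedge Δ=-1.0000, bond B=313.3783.
  t=2,j=1: stock 190.4848 → up 260.9642 (V=80.3430), down 150.4830 (V=175.4305). Price 129.2735; hedge Δ=-0.8607, bond B=293.2175.
  t=2,j=2: stock 330.3344 → up 452.5581 (V=126.6447), down 260.9642 (V=80.3430). Price 96.4429; hedge Δ=0.2417, bond B=16.6123.
  t=1,j=0: stock 139.0400 → up 190.4848 (V=129.2735), down 109.8416 (V=203.5367). Price 164.9295; hedge Δ=-0.9209, bond B=292.9695.
  t=1,j=1: stock 241.1200 → up 330.3344 (V=96.4429), down 190.4848 (V=129.2735). Price 110.6946; hedge Δ=-0.2348, bond B=167.2992.
  t=0,j=0: stock 176.0000 → up 241.1200 (V=110.6946), down 139.0400 (V=164.9295). Price 136.1081; hedge Δ=-0.5313, bond B=229.6166.
Sanity check at the root: Δ(0,0)·S0 + B(0,0) reproduces V0 = 136.1081.

(0,0): Delta=-0.5313 Bond=229.6166
(1,0): Delta=-0.9209 Bond=292.9695
(1,1): Delta=-0.2348 Bond=167.2992
(2,0): Delta=-1.0000 Bond=313.3783
(2,1): Delta=-0.8607 Bond=293.2175
(2,2): Delta=0.2417 Bond=16.6123
(3,0): Delta=-1.0000 Bond=325.9135
(3,1): Delta=-1.0000 Bond=325.9135
(3,2): Delta=-0.7546 Bond=277.2695
(3,3): Delta=1.0000 Bond=-325.9135
V0=136.1081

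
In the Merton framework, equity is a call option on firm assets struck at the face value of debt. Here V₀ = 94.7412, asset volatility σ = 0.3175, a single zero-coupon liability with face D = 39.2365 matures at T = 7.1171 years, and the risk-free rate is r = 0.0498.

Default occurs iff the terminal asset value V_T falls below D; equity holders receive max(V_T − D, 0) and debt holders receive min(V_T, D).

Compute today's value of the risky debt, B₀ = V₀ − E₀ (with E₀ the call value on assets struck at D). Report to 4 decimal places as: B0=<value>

B0=26.2233

Work the structural quantities from V₀ = 94.7412 against face 39.2365:
d₁ = [ln(V₀/D) + (r + σ²/2)T] / (σ√T)
   = [ln(94.7412/39.2365) + (0.0498 + 0.5·0.3175²)·7.1171] / (0.3175·√7.1171)
   = [0.881542 + 0.713156] / 0.847023 = 1.882708
d₂ = d₁ − σ√T = 1.882708 − 0.847023 = 1.035685
N(d₁) = 0.970130,  N(d₂) = 0.849825,  e^(−rT) = 0.701572
E₀ = V₀·N(d₁) − D·e^(−rT)·N(d₂)
   = 94.7412·0.970130 − 39.2365·0.701572·0.849825 = 68.517939
B₀ = V₀ − E₀ = 94.7412 − 68.517939 = 26.223261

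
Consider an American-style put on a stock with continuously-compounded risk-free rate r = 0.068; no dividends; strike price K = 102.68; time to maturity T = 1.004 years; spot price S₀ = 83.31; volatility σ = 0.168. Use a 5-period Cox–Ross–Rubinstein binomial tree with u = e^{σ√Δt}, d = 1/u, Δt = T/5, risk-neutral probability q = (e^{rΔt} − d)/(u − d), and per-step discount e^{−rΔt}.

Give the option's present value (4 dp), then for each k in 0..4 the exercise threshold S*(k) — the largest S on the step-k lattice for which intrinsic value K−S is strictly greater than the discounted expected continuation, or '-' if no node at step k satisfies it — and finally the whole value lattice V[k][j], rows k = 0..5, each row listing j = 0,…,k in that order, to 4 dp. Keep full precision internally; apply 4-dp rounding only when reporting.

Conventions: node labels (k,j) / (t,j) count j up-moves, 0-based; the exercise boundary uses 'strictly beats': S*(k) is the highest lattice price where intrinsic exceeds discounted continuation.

price = 19.3700
boundary = 83.3100 89.8239 83.3100 89.8239 96.8470
tree:
19.3700
25.4115 12.8561
31.0148 19.3700 6.8118
36.2119 25.4115 12.8561 2.4603
41.0320 31.0148 19.3700 5.8330 0.0000
45.5026 36.2119 25.4115 12.8561 0.0000 0.0000

params: Δt=0.20080 u=1.07819 d=0.92748 q=0.57241 e^(-rΔt)=0.98644
t_5 payoffs: 45.5026 36.2119 25.4115 12.8561 0.0000 0.0000
t_4: node(4,0) S=61.6480 payoff=41.0320 vs cont=39.6395 → 41.0320 [stop]  node(4,1) S=71.6652 payoff=31.0148 vs cont=29.6223 → 31.0148 [stop]  node(4,2) S=83.3100 payoff=19.3700 vs cont=17.9775 → 19.3700 [stop]  node(4,3) S=96.8470 payoff=5.8330 vs cont=5.4226 → 5.8330 [stop]  node(4,4) S=112.5837 payoff=0.0000 vs cont=0.0000 → 0.0000 [wait]  ⇒ S*(4)=96.8470
t_3: node(3,0) S=66.4681 payoff=36.2119 vs cont=34.8194 → 36.2119 [stop]  node(3,1) S=77.2685 payoff=25.4115 vs cont=24.0190 → 25.4115 [stop]  node(3,2) S=89.8239 payoff=12.8561 vs cont=11.4636 → 12.8561 [stop]  node(3,3) S=104.4193 payoff=0.0000 vs cont=2.4603 → 2.4603 [wait]  ⇒ S*(3)=89.8239
t_2: node(2,0) S=71.6652 payoff=31.0148 vs cont=29.6223 → 31.0148 [stop]  node(2,1) S=83.3100 payoff=19.3700 vs cont=17.9775 → 19.3700 [stop]  node(2,2) S=96.8470 payoff=5.8330 vs cont=6.8118 → 6.8118 [wait]  ⇒ S*(2)=83.3100
t_1: node(1,0) S=77.2685 payoff=25.4115 vs cont=24.0190 → 25.4115 [stop]  node(1,1) S=89.8239 payoff=12.8561 vs cont=12.0163 → 12.8561 [stop]  ⇒ S*(1)=89.8239
t_0: node(0,0) S=83.3100 payoff=19.3700 vs cont=17.9775 → 19.3700 [stop]  ⇒ S*(0)=83.3100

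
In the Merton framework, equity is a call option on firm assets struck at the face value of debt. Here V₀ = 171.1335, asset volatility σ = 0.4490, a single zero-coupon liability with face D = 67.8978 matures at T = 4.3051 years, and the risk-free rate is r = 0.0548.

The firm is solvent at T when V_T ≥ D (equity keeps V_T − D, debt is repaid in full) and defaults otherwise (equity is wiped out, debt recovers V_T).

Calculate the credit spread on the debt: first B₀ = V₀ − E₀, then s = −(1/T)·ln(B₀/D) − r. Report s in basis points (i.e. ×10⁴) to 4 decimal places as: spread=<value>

spread=190.9961

Apply the equity-as-call identities (strike 67.8978, horizon 4.3051 years):
d₁ = [ln(V₀/D) + (r + σ²/2)T] / (σ√T)
   = [ln(171.1335/67.8978) + (0.0548 + 0.5·0.4490²)·4.3051] / (0.4490·√4.3051)
   = [0.924440 + 0.669876] / 0.931618 = 1.711341
d₂ = d₁ − σ√T = 1.711341 − 0.931618 = 0.779722
N(d₁) = 0.956491,  N(d₂) = 0.782223,  e^(−rT) = 0.789844
E₀ = V₀·N(d₁) − D·e^(−rT)·N(d₂)
   = 171.1335·0.956491 − 67.8978·0.789844·0.782223 = 121.738045
B₀ = V₀ − E₀ = 171.1335 − 121.738045 = 49.395455
spread = −(1/T)·ln(B₀/D) − r = −(1/4.3051)·ln(49.395455/67.8978) − 0.0548 = 0.01909961
in basis points: 0.01909961 × 10⁴ = 190.9961 bp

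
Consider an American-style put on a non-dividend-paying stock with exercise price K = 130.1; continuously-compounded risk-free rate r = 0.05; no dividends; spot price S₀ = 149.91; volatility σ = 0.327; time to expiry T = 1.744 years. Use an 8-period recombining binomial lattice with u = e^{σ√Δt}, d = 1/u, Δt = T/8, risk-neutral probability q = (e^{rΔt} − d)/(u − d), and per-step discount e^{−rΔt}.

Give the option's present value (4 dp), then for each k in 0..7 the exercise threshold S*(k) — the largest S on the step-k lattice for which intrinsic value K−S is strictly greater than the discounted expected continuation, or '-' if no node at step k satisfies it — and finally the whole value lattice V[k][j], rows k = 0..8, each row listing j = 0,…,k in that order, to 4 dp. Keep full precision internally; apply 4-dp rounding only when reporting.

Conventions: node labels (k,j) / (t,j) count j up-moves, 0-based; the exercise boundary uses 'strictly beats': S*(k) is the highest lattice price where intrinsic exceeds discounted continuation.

price = 11.9222
boundary = - - - - 81.3958 94.8220 81.3958 94.8220
tree:
11.9222
17.7789 6.2729
25.7591 10.1151 2.5328
36.0975 15.8906 4.5079 0.5949
48.7042 24.1671 7.8861 1.1971 0.0000
60.2293 35.2780 13.4839 2.4092 0.0000 0.0000
70.1226 48.7042 22.3329 4.8485 0.0000 0.0000 0.0000
78.6150 60.2293 35.2780 9.7576 0.0000 0.0000 0.0000 0.0000
85.9050 70.1226 48.7042 19.6371 0.0000 0.0000 0.0000 0.0000 0.0000

params: Δt=0.21800 u=1.16495 d=0.85841 q=0.49766 e^(-rΔt)=0.98916
t_8 payoffs: 85.9050 70.1226 48.7042 19.6371 0.0000 0.0000 0.0000 0.0000 0.0000
t_7: node(7,0) S=51.4850 payoff=78.6150 vs cont=77.2046 → 78.6150 [stop]  node(7,1) S=69.8707 payoff=60.2293 vs cont=58.8189 → 60.2293 [stop]  node(7,2) S=94.8220 payoff=35.2780 vs cont=33.8676 → 35.2780 [stop]  node(7,3) S=128.6837 payoff=1.4163 vs cont=9.7576 → 9.7576 [wait]  node(7,4) S=174.6376 payoff=0.0000 vs cont=0.0000 → 0.0000 [wait]  node(7,5) S=237.0020 payoff=0.0000 vs cont=0.0000 → 0.0000 [wait]  node(7,6) S=321.6372 payoff=0.0000 vs cont=0.0000 → 0.0000 [wait]  node(7,7) S=436.4963 payoff=0.0000 vs cont=0.0000 → 0.0000 [wait]  ⇒ S*(7)=94.8220
t_6: node(6,0) S=59.9774 payoff=70.1226 vs cont=68.7122 → 70.1226 [stop]  node(6,1) S=81.3958 payoff=48.7042 vs cont=47.2938 → 48.7042 [stop]  node(6,2) S=110.4629 payoff=19.6371 vs cont=22.3329 → 22.3329 [wait]  node(6,3) S=149.9100 payoff=0.0000 vs cont=4.8485 → 4.8485 [wait]  node(6,4) S=203.4440 payoff=0.0000 vs cont=0.0000 → 0.0000 [wait]  node(6,5) S=276.0954 payoff=0.0000 vs cont=0.0000 → 0.0000 [wait]  node(6,6) S=374.6912 payoff=0.0000 vs cont=0.0000 → 0.0000 [wait]  ⇒ S*(6)=81.3958
t_5: node(5,0) S=69.8707 payoff=60.2293 vs cont=58.8189 → 60.2293 [stop]  node(5,1) S=94.8220 payoff=35.2780 vs cont=35.1946 → 35.2780 [stop]  node(5,2) S=128.6837 payoff=1.4163 vs cont=13.4839 → 13.4839 [wait]  node(5,3) S=174.6376 payoff=0.0000 vs cont=2.4092 → 2.4092 [wait]  node(5,4) S=237.0020 payoff=0.0000 vs cont=0.0000 → 0.0000 [wait]  node(5,5) S=321.6372 payoff=0.0000 vs cont=0.0000 → 0.0000 [wait]  ⇒ S*(5)=94.8220
t_4: node(4,0) S=81.3958 payoff=48.7042 vs cont=47.2938 → 48.7042 [stop]  node(4,1) S=110.4629 payoff=19.6371 vs cont=24.1671 → 24.1671 [wait]  node(4,2) S=149.9100 payoff=0.0000 vs cont=7.8861 → 7.8861 [wait]  node(4,3) S=203.4440 payoff=0.0000 vs cont=1.1971 → 1.1971 [wait]  node(4,4) S=276.0954 payoff=0.0000 vs cont=0.0000 → 0.0000 [wait]  ⇒ S*(4)=81.3958
t_3: node(3,0) S=94.8220 payoff=35.2780 vs cont=36.0975 → 36.0975 [wait]  node(3,1) S=128.6837 payoff=1.4163 vs cont=15.8906 → 15.8906 [wait]  node(3,2) S=174.6376 payoff=0.0000 vs cont=4.5079 → 4.5079 [wait]  node(3,3) S=237.0020 payoff=0.0000 vs cont=0.5949 → 0.5949 [wait]  ⇒ S*(3)=-
t_2: node(2,0) S=110.4629 payoff=19.6371 vs cont=25.7591 → 25.7591 [wait]  node(2,1) S=149.9100 payoff=0.0000 vs cont=10.1151 → 10.1151 [wait]  node(2,2) S=203.4440 payoff=0.0000 vs cont=2.5328 → 2.5328 [wait]  ⇒ S*(2)=-
t_1: node(1,0) S=128.6837 payoff=1.4163 vs cont=17.7789 → 17.7789 [wait]  node(1,1) S=174.6376 payoff=0.0000 vs cont=6.2729 → 6.2729 [wait]  ⇒ S*(1)=-
t_0: node(0,0) S=149.9100 payoff=0.0000 vs cont=11.9222 → 11.9222 [wait]  ⇒ S*(0)=-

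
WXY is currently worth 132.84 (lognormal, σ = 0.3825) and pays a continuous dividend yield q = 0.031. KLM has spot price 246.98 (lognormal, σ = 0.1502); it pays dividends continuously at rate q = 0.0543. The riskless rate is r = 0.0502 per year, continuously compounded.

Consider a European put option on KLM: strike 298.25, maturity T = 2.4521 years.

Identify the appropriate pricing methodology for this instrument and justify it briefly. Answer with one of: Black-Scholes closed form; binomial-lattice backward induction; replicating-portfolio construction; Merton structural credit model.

Key observation: a European-exercise option on KLM struck at 298.25 — a GBM underlying with constant parameters — admits an analytic price: the data contain no early exercise, no discrete tree, no debt structure.

framework: Black-Scholes closed form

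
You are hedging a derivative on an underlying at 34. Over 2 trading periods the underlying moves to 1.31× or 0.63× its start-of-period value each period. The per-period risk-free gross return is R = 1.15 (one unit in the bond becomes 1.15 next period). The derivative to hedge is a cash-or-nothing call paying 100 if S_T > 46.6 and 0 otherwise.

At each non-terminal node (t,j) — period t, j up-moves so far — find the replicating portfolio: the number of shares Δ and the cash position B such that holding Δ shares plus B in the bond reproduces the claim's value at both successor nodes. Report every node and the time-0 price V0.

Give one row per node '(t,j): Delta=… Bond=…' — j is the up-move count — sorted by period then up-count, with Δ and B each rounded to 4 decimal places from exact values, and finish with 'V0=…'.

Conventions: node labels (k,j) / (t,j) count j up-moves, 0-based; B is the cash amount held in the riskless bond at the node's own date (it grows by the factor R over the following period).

Arbitrage-free pricing uses the up-move probability p* = (R−d)/(u−d) = 0.7647, discounting each step at R = 1.15.
Payoffs at expiry: V(2,0)=0.0000, V(2,1)=0.0000, V(2,2)=100.0000
Node (1,0) S=21.4200: V=(p*·0.0000+(1−p*)·0.0000)/1.15=0.0000; Δ=(0.0000−0.0000)/(28.0602−13.4946)=0.0000; B=V−Δ·S=0.0000
Node (1,1) S=44.5400: V=(p*·100.0000+(1−p*)·0.0000)/1.15=66.4962; Δ=(100.0000−0.0000)/(58.3474−28.0602)=3.3017; B=V−Δ·S=-80.5627
Node (0,0) S=34.0000: V=(p*·66.4962+(1−p*)·0.0000)/1.15=44.2174; Δ=(66.4962−0.0000)/(44.5400−21.4200)=2.8761; B=V−Δ·S=-53.5711
Check: Δ(0,0)·S0 + B(0,0) = 44.2174 = V0.

(0,0): Delta=2.8761 Bond=-53.5711
(1,0): Delta=0.0000 Bond=0.0000
(1,1): Delta=3.3017 Bond=-80.5627
V0=44.2174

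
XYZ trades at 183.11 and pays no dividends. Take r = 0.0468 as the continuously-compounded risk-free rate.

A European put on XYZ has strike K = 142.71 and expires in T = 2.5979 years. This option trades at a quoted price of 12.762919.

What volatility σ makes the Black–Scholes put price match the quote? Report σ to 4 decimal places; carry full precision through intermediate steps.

sigma = 0.3484

At σ = 0.3484 the Black–Scholes value reproduces the quote:
σ√T = 0.3484·√2.5979 = 0.561551
d₁ = (ln(S/K) + (r+σ²/2)T) / (σ√T) = (ln(183.11/142.71) + (0.0468+0.3484²/2)·2.5979) / 0.561551 = (0.249272 + 0.279252) / 0.561551 = 0.941186
d₂ = d₁ − σ√T = 0.941186 − 0.561551 = 0.379635
e^{−rT} = 0.885519
N(−d₁) = 0.173305,  N(−d₂) = 0.352108
V = K·e^{−rT}·N(−d₂) − S·N(−d₁) = 44.496762 − 31.733843 = 12.762919 (equal to the quote); since ∂V/∂σ > 0 for all σ, the implied volatility is unique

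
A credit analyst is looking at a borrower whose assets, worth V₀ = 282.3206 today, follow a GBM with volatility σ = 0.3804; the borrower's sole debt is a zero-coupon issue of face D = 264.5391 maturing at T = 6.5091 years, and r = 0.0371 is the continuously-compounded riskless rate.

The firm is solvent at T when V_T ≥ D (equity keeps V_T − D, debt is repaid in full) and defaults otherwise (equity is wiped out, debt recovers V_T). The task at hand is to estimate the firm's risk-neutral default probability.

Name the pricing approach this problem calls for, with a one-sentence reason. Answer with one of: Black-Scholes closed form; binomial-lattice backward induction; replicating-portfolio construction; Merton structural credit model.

framework: Merton structural credit model

Key observation: the data describe a firm's assets (V₀ = 282.3206, GBM) and a single zero-coupon debt of face 264.5391, so credit quantities follow from equity-as-call in the structural model.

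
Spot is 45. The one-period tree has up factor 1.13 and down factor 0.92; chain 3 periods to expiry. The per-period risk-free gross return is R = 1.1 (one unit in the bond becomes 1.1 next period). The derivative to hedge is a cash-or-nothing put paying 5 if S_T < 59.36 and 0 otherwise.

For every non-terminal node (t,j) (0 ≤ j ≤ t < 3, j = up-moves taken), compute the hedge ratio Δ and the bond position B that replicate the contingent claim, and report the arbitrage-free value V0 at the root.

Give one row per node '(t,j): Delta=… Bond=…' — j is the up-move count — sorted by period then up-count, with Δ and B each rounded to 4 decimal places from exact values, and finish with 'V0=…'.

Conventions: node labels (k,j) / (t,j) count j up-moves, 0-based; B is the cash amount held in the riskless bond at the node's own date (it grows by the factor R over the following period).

(0,0): Delta=-0.3213 Bond=15.8477
(1,0): Delta=0.0000 Bond=4.1322
(1,1): Delta=-0.3649 Bond=19.6492
(2,0): Delta=0.0000 Bond=4.5455
(2,1): Delta=0.0000 Bond=4.5455
(2,2): Delta=-0.4144 Bond=24.4589
V0=1.3909

Since d<R<u, set p* = (R−d)/(u−d) = 0.8571; price each node as the discounted p*-expectation of its children.
Terminal payoffs: V(3,0)=5.0000, V(3,1)=5.0000, V(3,2)=5.0000, V(3,3)=0.0000
Node (2,0) S=38.0880: V=(p*·5.0000+(1−p*)·5.0000)/1.1=4.5455; Δ=(5.0000−5.0000)/(43.0394−35.0410)=0.0000; B=V−Δ·S=4.5455
Node (2,1) S=46.7820: V=(p*·5.0000+(1−p*)·5.0000)/1.1=4.5455; Δ=(5.0000−5.0000)/(52.8637−43.0394)=0.0000; B=V−Δ·S=4.5455
Node (2,2) S=57.4605: V=(p*·0.0000+(1−p*)·5.0000)/1.1=0.6494; Δ=(0.0000−5.0000)/(64.9304−52.8637)=-0.4144; B=V−Δ·S=24.4589
Node (1,0) S=41.4000: V=(p*·4.5455+(1−p*)·4.5455)/1.1=4.1322; Δ=(4.5455−4.5455)/(46.7820−38.0880)=0.0000; B=V−Δ·S=4.1322
Node (1,1) S=50.8500: V=(p*·0.6494+(1−p*)·4.5455)/1.1=1.0963; Δ=(0.6494−4.5455)/(57.4605−46.7820)=-0.3649; B=V−Δ·S=19.6492
Node (0,0) S=45.0000: V=(p*·1.0963+(1−p*)·4.1322)/1.1=1.3909; Δ=(1.0963−4.1322)/(50.8500−41.4000)=-0.3213; B=V−Δ·S=15.8477
Verification: the root portfolio costs Δ(0,0)·S0 + B(0,0) = 1.3909, matching V0.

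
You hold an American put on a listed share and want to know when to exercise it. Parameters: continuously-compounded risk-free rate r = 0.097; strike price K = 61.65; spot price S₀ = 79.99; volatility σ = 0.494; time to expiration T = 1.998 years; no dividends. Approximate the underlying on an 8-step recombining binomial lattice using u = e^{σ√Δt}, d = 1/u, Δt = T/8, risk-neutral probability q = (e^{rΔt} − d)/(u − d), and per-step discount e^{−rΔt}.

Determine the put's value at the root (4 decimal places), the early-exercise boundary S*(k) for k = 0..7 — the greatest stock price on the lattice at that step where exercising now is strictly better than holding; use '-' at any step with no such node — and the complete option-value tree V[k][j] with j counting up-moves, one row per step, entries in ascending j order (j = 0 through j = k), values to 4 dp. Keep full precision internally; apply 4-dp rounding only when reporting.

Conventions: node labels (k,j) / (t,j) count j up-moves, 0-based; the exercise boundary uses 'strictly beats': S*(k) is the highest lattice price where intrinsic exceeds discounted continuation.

Δt=0.24975, u=1.28002, d=0.78124, q=0.48776, disc=e^(-rΔt)=0.97607
k=8 terminal: V=max(K-S,0) → 50.5506 43.4642 31.8534 12.8296 0.0000 0.0000 0.0000 0.0000 0.0000
k=7: j=0 S=14.2074 intr=47.4426 cont=45.9670 V=47.4426[EX]; j=1 S=23.2782 intr=38.3718 cont=36.8962 V=38.3718[EX]; j=2 S=38.1403 intr=23.5097 cont=22.0341 V=23.5097[EX]; j=3 S=62.4912 intr=0.0000 cont=6.4146 V=6.4146[hold]; j=4 S=102.3889 intr=0.0000 cont=0.0000 V=0.0000[hold]; j=5 S=167.7594 intr=0.0000 cont=0.0000 V=0.0000[hold]; j=6 S=274.8661 intr=0.0000 cont=0.0000 V=0.0000[hold]; j=7 S=450.3553 intr=0.0000 cont=0.0000 V=0.0000[hold]  S*(7)=38.1403
k=6: j=0 S=18.1858 intr=43.4642 cont=41.9886 V=43.4642[EX]; j=1 S=29.7966 intr=31.8534 cont=30.3778 V=31.8534[EX]; j=2 S=48.8204 intr=12.8296 cont=14.8083 V=14.8083[hold]; j=3 S=79.9900 intr=0.0000 cont=3.2072 V=3.2072[hold]; j=4 S=131.0599 intr=0.0000 cont=0.0000 V=0.0000[hold]; j=5 S=214.7356 intr=0.0000 cont=0.0000 V=0.0000[hold]; j=6 S=351.8343 intr=0.0000 cont=0.0000 V=0.0000[hold]  S*(6)=29.7966
k=5: j=0 S=23.2782 intr=38.3718 cont=36.8962 V=38.3718[EX]; j=1 S=38.1403 intr=23.5097 cont=22.9761 V=23.5097[EX]; j=2 S=62.4912 intr=0.0000 cont=8.9308 V=8.9308[hold]; j=3 S=102.3889 intr=0.0000 cont=1.6035 V=1.6035[hold]; j=4 S=167.7594 intr=0.0000 cont=0.0000 V=0.0000[hold]; j=5 S=274.8661 intr=0.0000 cont=0.0000 V=0.0000[hold]  S*(5)=38.1403
k=4: j=0 S=29.7966 intr=31.8534 cont=30.3778 V=31.8534[EX]; j=1 S=48.8204 intr=12.8296 cont=16.0063 V=16.0063[hold]; j=2 S=79.9900 intr=0.0000 cont=5.2287 V=5.2287[hold]; j=3 S=131.0599 intr=0.0000 cont=0.8017 V=0.8017[hold]; j=4 S=214.7356 intr=0.0000 cont=0.0000 V=0.0000[hold]  S*(4)=29.7966
k=3: j=0 S=38.1403 intr=23.5097 cont=23.5465 V=23.5465[hold]; j=1 S=62.4912 intr=0.0000 cont=10.4922 V=10.4922[hold]; j=2 S=102.3889 intr=0.0000 cont=2.9960 V=2.9960[hold]; j=3 S=167.7594 intr=0.0000 cont=0.4009 V=0.4009[hold]  S*(3)=-
k=2: j=0 S=48.8204 intr=12.8296 cont=16.7680 V=16.7680[hold]; j=1 S=79.9900 intr=0.0000 cont=6.6722 V=6.6722[hold]; j=2 S=131.0599 intr=0.0000 cont=1.6888 V=1.6888[hold]  S*(2)=-
k=1: j=0 S=62.4912 intr=0.0000 cont=11.5603 V=11.5603[hold]; j=1 S=102.3889 intr=0.0000 cont=4.1400 V=4.1400[hold]  S*(1)=-
k=0: j=0 S=79.9900 intr=0.0000 cont=7.7509 V=7.7509[hold]  S*(0)=-

price = 7.7509
boundary = - - - - 29.7966 38.1403 29.7966 38.1403
tree:
7.7509
11.5603 4.1400
16.7680 6.6722 1.6888
23.5465 10.4922 2.9960 0.4009
31.8534 16.0063 5.2287 0.8017 0.0000
38.3718 23.5097 8.9308 1.6035 0.0000 0.0000
43.4642 31.8534 14.8083 3.2072 0.0000 0.0000 0.0000
47.4426 38.3718 23.5097 6.4146 0.0000 0.0000 0.0000 0.0000
50.5506 43.4642 31.8534 12.8296 0.0000 0.0000 0.0000 0.0000 0.0000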